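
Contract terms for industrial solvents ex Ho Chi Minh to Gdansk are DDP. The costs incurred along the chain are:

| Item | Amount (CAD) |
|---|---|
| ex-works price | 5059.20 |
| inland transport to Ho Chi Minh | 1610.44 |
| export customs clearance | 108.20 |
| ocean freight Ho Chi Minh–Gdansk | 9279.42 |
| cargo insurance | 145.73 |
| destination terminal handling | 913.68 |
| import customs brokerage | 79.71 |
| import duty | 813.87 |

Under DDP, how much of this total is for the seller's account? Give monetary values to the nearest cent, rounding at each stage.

Seller's account: CAD 18010.25

DDP: the seller bears all costs including import duty.
Seller's account: goods 5059.20 + inland to port 1610.44 + export clearance 108.20 + freight 9279.42 + insurance 145.73 + destination terminal 913.68 + brokerage 79.71 + duty 813.87 = 18010.25
Buyer's account: 0.00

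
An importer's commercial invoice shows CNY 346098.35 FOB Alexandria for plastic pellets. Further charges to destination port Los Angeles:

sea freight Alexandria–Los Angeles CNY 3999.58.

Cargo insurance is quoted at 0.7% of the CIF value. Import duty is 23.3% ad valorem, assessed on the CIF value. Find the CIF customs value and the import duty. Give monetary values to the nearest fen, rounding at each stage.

Let C be the CIF value. C = FOB price + freight + 0.7% × C
C − 0.7% × C = 346098.35 + 3999.58
0.993 × C = 350097.93
C = 350097.93 / 0.993 = 352565.89
Insurance premium = 0.7% × 352565.89 = 2467.96
Import duty = 352565.89 × 23.3% = 82147.85

CIF value: CNY 352565.89; import duty: CNY 82147.85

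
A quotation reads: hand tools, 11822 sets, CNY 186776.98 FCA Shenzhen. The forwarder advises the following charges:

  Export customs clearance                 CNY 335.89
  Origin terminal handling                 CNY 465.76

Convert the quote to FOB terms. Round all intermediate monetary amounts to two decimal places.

Not relevant to the conversion: export clearance — on the seller under both FCA and FOB; already in the FCA price and stays in the FOB price.
From FCA to FOB, the seller additionally bears: origin terminal.
FOB price = 186776.98 + 465.76 = 187242.74

FOB price: CNY 187242.74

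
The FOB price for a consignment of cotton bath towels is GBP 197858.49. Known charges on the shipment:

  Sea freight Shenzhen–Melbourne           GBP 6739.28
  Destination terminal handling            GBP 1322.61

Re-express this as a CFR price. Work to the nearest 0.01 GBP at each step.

Not relevant to the conversion: destination terminal — on the buyer under both terms; not part of either seller's price.
From FOB to CFR, the seller additionally bears: freight.
CFR price = 197858.49 + 6739.28 = 204597.77

CFR price: GBP 204597.77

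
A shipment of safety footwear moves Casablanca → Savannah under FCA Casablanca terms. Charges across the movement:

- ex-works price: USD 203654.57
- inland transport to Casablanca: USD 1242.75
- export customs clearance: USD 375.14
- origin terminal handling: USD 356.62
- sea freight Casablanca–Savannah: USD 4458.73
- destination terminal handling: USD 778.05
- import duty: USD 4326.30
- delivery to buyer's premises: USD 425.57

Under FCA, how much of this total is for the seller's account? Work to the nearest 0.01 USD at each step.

FCA: the seller delivers export-cleared goods to the carrier; the buyer bears costs from that point.
Seller's account: goods 203654.57 + inland to port 1242.75 + export clearance 375.14 = 205272.46
Buyer's account: origin terminal 356.62 + freight 4458.73 + destination terminal 778.05 + duty 4326.30 + delivery 425.57 = 10345.27

Seller's account: USD 205272.46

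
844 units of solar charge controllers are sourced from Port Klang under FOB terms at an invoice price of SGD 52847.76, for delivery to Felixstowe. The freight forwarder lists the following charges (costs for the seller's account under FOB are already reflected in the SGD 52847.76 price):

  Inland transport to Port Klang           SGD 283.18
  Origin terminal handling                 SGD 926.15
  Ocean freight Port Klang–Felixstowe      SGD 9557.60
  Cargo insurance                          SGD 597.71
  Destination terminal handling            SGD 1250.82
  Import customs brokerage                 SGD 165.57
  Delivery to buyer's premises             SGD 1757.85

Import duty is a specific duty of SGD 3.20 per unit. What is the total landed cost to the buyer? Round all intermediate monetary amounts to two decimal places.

Total landed cost: SGD 68878.11

FOB: the seller bears costs until goods are on board at the origin port; the buyer bears freight, insurance and all costs thereafter.
Already in the invoice (seller's account under FOB): inland to port, origin terminal — exclude.
CIF value = FOB price + freight + insurance = 52847.76 + 9557.60 + 597.71 = 63003.07
Import duty = 844 × 3.20 = 2700.80
Buyer bears: freight 9557.60 + insurance 597.71 + destination terminal 1250.82 + brokerage 165.57 + delivery 1757.85 + duty 2700.80 = 16030.35
Landed cost = invoice 52847.76 + 16030.35 = 68878.11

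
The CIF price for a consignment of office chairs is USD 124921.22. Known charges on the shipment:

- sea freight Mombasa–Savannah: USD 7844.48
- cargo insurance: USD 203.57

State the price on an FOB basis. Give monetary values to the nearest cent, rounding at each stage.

From CIF to FOB, the seller no longer bears: freight, insurance.
FOB price = 124921.22 − 7844.48 − 203.57 = 116873.17

FOB price: USD 116873.17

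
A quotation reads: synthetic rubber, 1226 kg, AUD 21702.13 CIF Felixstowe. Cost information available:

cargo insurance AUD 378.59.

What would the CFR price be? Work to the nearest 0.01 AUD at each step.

From CIF to CFR, the seller no longer bears: insurance.
CFR price = 21702.13 − 378.59 = 21323.54

CFR price: AUD 21323.54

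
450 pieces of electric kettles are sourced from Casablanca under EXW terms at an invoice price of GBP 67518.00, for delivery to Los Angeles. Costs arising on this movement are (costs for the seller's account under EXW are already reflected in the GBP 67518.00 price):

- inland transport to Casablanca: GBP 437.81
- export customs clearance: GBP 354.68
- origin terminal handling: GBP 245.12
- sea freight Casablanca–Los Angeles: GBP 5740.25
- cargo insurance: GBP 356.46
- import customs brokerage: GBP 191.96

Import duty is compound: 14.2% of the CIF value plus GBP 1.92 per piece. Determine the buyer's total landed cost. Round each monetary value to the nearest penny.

Total landed cost: GBP 86308.91

EXW: the seller makes goods available at their premises; the buyer bears all onward costs.
CIF value = EXW price + inland to port + export clearance + origin terminal + freight + insurance = 67518.00 + 437.81 + 354.68 + 245.12 + 5740.25 + 356.46 = 74652.32
Ad valorem component: 74652.32 × 14.2% = 10600.63
Specific component: 450 × 1.92 = 864.00
Import duty = 10600.63 + 864.00 = 11464.63
Buyer bears: inland to port 437.81 + export clearance 354.68 + origin terminal 245.12 + freight 5740.25 + insurance 356.46 + brokerage 191.96 + duty 11464.63 = 18790.91
Landed cost = invoice 67518.00 + 18790.91 = 86308.91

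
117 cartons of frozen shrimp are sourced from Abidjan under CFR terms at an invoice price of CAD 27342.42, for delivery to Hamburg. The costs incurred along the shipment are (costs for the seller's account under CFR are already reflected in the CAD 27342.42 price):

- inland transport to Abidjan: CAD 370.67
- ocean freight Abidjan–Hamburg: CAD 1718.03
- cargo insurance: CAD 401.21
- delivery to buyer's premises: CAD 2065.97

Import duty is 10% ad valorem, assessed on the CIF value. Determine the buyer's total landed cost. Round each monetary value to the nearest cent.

Total landed cost: CAD 32583.96

CFR: the seller pays costs through ocean freight to the destination port, but not insurance.
Already in the invoice (seller's account under CFR): inland to port, freight — exclude.
CIF value = CFR price + insurance = 27342.42 + 401.21 = 27743.63
Import duty = 27743.63 × 10% = 2774.36
Buyer bears: insurance 401.21 + delivery 2065.97 + duty 2774.36 = 5241.54
Landed cost = invoice 27342.42 + 5241.54 = 32583.96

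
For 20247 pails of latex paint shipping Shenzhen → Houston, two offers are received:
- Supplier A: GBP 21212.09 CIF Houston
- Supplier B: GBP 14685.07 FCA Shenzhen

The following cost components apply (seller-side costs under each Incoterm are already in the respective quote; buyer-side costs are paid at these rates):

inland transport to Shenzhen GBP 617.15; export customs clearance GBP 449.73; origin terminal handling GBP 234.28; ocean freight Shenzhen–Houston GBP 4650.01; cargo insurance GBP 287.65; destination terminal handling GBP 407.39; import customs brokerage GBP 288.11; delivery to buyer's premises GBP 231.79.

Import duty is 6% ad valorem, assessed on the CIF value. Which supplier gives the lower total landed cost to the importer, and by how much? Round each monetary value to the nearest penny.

Supplier B is cheaper by GBP 1436.39

Supplier A (CIF):
The CIF price already equals the CIF value: 21212.09
Import duty = 21212.09 × 6% = 1272.73
Buyer bears (A): 407.39 + 288.11 + 231.79 = 927.29
Landed cost (A) = invoice 21212.09 + 927.29 + duty 1272.73 = 23412.11
Supplier B (FCA):
CIF value = FCA price + origin terminal + freight + insurance = 14685.07 + 234.28 + 4650.01 + 287.65 = 19857.01
Import duty = 19857.01 × 6% = 1191.42
Buyer bears (B): 234.28 + 4650.01 + 287.65 + 407.39 + 288.11 + 231.79 = 6099.23
Landed cost (B) = invoice 14685.07 + 6099.23 + duty 1191.42 = 21975.72
Difference = |23412.11 − 21975.72| = 1436.39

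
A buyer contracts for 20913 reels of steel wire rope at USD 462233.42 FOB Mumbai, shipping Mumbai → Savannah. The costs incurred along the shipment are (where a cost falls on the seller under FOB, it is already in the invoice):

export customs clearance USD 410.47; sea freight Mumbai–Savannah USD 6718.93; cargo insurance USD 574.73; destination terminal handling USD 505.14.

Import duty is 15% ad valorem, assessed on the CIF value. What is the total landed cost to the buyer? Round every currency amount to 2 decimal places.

Total landed cost: USD 540461.28

FOB: the seller bears costs until goods are on board at the origin port; the buyer bears freight, insurance and all costs thereafter.
Already in the invoice (seller's account under FOB): export clearance — exclude.
CIF value = FOB price + freight + insurance = 462233.42 + 6718.93 + 574.73 = 469527.08
Import duty = 469527.08 × 15% = 70429.06
Buyer bears: freight 6718.93 + insurance 574.73 + destination terminal 505.14 + duty 70429.06 = 78227.86
Landed cost = invoice 462233.42 + 78227.86 = 540461.28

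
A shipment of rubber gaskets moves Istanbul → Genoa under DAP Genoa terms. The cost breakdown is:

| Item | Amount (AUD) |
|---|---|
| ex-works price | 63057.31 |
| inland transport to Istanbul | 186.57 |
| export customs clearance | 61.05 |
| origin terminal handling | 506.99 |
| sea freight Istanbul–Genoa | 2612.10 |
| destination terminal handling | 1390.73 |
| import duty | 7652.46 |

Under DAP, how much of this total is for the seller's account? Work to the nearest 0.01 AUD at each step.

DAP: the seller bears all costs to the named destination except import duty and clearance.
Seller's account: goods 63057.31 + inland to port 186.57 + export clearance 61.05 + origin terminal 506.99 + freight 2612.10 + destination terminal 1390.73 = 67814.75
Buyer's account: duty 7652.46 = 7652.46

Seller's account: AUD 67814.75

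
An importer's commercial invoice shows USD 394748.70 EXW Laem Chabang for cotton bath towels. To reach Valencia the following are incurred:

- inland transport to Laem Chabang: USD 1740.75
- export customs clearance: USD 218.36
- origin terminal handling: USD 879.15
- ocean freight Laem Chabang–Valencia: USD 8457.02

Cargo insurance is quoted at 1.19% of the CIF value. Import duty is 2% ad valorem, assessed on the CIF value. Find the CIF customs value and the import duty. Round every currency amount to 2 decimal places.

Let C be the CIF value. C = EXW price + pre-shipment costs + freight + 1.19% × C
C − 1.19% × C = 394748.70 + 1740.75 + 218.36 + 879.15 + 8457.02
0.9881 × C = 406043.98
C = 406043.98 / 0.9881 = 410934.10
Insurance premium = 1.19% × 410934.10 = 4890.12
Import duty = 410934.10 × 2% = 8218.68

CIF value: USD 410934.10; import duty: USD 8218.68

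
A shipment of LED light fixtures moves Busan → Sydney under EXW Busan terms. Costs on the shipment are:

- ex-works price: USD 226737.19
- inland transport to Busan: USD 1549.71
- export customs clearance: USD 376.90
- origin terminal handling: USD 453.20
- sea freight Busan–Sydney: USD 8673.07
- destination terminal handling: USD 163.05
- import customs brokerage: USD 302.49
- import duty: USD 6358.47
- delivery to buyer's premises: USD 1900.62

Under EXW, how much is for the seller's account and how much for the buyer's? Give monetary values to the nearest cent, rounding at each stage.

EXW: the seller makes goods available at their premises; the buyer bears all onward costs.
Seller's account: goods 226737.19 = 226737.19
Buyer's account: inland to port 1549.71 + export clearance 376.90 + origin terminal 453.20 + freight 8673.07 + destination terminal 163.05 + brokerage 302.49 + duty 6358.47 + delivery 1900.62 = 19777.51

Seller: USD 226737.19; buyer: USD 19777.51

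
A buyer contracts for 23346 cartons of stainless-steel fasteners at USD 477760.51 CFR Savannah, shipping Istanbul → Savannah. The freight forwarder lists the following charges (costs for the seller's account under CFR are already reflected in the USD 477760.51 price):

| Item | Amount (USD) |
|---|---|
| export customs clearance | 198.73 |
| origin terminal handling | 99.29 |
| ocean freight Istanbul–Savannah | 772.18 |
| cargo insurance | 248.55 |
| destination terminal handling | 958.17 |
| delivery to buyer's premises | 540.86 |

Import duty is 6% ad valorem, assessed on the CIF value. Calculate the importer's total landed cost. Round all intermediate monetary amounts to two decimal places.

Total landed cost: USD 508188.63

CFR: the seller pays costs through ocean freight to the destination port, but not insurance.
Already in the invoice (seller's account under CFR): export clearance, origin terminal, freight — exclude.
CIF value = CFR price + insurance = 477760.51 + 248.55 = 478009.06
Import duty = 478009.06 × 6% = 28680.54
Buyer bears: insurance 248.55 + destination terminal 958.17 + delivery 540.86 + duty 28680.54 = 30428.12
Landed cost = invoice 477760.51 + 30428.12 = 508188.63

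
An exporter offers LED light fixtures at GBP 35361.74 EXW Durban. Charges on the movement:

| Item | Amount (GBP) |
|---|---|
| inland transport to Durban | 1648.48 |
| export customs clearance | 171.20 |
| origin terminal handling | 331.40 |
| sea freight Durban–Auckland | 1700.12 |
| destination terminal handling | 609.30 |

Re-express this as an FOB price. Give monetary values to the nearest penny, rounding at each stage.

Not relevant to the conversion: freight, destination terminal — on the buyer under both terms; not part of either seller's price.
From EXW to FOB, the seller additionally bears: inland to port, export clearance, origin terminal.
FOB price = 35361.74 + 1648.48 + 171.20 + 331.40 = 37512.82

FOB price: GBP 37512.82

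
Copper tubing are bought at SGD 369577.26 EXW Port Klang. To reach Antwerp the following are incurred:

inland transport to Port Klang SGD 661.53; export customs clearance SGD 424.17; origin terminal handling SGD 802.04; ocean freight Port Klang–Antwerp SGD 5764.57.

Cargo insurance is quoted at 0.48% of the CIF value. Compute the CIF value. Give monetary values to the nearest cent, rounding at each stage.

CIF value: SGD 379049.01

Let C be the CIF value. C = EXW price + pre-shipment costs + freight + 0.48% × C
C − 0.48% × C = 369577.26 + 661.53 + 424.17 + 802.04 + 5764.57
0.9952 × C = 377229.57
C = 377229.57 / 0.9952 = 379049.01
Insurance premium = 0.48% × 379049.01 = 1819.44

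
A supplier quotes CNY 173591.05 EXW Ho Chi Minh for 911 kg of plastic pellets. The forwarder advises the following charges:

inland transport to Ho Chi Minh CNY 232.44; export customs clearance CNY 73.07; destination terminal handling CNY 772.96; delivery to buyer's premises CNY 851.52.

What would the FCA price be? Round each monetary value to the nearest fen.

Not relevant to the conversion: delivery, destination terminal — on the buyer under both terms; not part of either seller's price.
From EXW to FCA, the seller additionally bears: inland to port, export clearance.
FCA price = 173591.05 + 232.44 + 73.07 = 173896.56

FCA price: CNY 173896.56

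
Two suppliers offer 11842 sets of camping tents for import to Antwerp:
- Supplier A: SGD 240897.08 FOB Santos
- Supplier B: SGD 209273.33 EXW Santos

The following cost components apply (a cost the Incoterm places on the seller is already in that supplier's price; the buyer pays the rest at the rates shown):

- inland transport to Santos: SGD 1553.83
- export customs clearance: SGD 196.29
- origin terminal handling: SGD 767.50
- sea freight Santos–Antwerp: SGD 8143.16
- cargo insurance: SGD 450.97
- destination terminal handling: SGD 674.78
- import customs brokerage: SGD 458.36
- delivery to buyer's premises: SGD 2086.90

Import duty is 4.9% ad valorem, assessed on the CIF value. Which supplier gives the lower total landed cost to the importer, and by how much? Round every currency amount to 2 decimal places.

Supplier B is cheaper by SGD 30532.33

Supplier A (FOB):
CIF value = FOB price + freight + insurance = 240897.08 + 8143.16 + 450.97 = 249491.21
Import duty = 249491.21 × 4.9% = 12225.07
Buyer bears (A): 8143.16 + 450.97 + 674.78 + 458.36 + 2086.90 = 11814.17
Landed cost (A) = invoice 240897.08 + 11814.17 + duty 12225.07 = 264936.32
Supplier B (EXW):
CIF value = EXW price + inland to port + export clearance + origin terminal + freight + insurance = 209273.33 + 1553.83 + 196.29 + 767.50 + 8143.16 + 450.97 = 220385.08
Import duty = 220385.08 × 4.9% = 10798.87
Buyer bears (B): 1553.83 + 196.29 + 767.50 + 8143.16 + 450.97 + 674.78 + 458.36 + 2086.90 = 14331.79
Landed cost (B) = invoice 209273.33 + 14331.79 + duty 10798.87 = 234403.99
Difference = |264936.32 − 234403.99| = 30532.33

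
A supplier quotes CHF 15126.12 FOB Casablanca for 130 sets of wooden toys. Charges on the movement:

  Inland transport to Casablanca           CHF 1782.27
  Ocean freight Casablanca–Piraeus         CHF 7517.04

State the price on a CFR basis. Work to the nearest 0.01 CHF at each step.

Not relevant to the conversion: inland to port — on the seller under both FOB and CFR; already in the FOB price and stays in the CFR price.
From FOB to CFR, the seller additionally bears: freight.
CFR price = 15126.12 + 7517.04 = 22643.16

CFR price: CHF 22643.16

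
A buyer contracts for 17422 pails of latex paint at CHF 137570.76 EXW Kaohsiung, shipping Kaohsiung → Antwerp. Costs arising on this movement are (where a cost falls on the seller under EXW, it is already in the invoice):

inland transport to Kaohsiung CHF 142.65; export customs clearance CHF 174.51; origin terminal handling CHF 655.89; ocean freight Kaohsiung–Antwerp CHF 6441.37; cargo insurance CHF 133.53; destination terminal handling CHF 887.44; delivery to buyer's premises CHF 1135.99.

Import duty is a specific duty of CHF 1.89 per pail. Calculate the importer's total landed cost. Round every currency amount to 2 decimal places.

EXW: the seller makes goods available at their premises; the buyer bears all onward costs.
CIF value = EXW price + inland to port + export clearance + origin terminal + freight + insurance = 137570.76 + 142.65 + 174.51 + 655.89 + 6441.37 + 133.53 = 145118.71
Import duty = 17422 × 1.89 = 32927.58
Buyer bears: inland to port 142.65 + export clearance 174.51 + origin terminal 655.89 + freight 6441.37 + insurance 133.53 + destination terminal 887.44 + delivery 1135.99 + duty 32927.58 = 42498.96
Landed cost = invoice 137570.76 + 42498.96 = 180069.72

Total landed cost: CHF 180069.72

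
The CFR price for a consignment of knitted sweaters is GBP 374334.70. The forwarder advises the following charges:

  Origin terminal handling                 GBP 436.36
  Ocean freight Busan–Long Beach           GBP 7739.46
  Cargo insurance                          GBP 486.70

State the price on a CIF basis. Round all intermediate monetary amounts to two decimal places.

CIF price: GBP 374821.40

Not relevant to the conversion: freight, origin terminal — on the seller under both CFR and CIF; already in the CFR price and stays in the CIF price.
From CFR to CIF, the seller additionally bears: insurance.
CIF price = 374334.70 + 486.70 = 374821.40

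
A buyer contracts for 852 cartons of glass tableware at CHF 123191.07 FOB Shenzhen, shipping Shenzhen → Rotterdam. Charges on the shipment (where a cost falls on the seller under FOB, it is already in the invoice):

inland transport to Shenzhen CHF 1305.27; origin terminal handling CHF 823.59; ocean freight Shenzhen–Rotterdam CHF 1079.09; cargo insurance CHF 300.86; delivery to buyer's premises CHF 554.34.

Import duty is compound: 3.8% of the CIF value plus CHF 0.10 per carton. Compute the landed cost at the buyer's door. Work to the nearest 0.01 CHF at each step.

Total landed cost: CHF 129944.26

FOB: the seller bears costs until goods are on board at the origin port; the buyer bears freight, insurance and all costs thereafter.
Already in the invoice (seller's account under FOB): inland to port, origin terminal — exclude.
CIF value = FOB price + freight + insurance = 123191.07 + 1079.09 + 300.86 = 124571.02
Ad valorem component: 124571.02 × 3.8% = 4733.70
Specific component: 852 × 0.10 = 85.20
Import duty = 4733.70 + 85.20 = 4818.90
Buyer bears: freight 1079.09 + insurance 300.86 + delivery 554.34 + duty 4818.90 = 6753.19
Landed cost = invoice 123191.07 + 6753.19 = 129944.26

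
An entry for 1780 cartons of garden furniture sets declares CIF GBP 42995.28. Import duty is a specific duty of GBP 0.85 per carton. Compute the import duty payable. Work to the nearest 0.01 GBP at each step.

Import duty = 1780 × 0.85 = 1513.00

Import duty: GBP 1513.00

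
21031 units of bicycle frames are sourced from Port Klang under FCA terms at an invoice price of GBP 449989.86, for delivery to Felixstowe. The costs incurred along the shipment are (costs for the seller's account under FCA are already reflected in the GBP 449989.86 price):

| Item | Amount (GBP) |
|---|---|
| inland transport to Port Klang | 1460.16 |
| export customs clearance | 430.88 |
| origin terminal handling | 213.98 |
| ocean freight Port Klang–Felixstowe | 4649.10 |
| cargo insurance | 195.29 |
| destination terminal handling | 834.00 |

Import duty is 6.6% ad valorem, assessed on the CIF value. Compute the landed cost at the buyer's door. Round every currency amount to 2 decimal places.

FCA: the seller delivers export-cleared goods to the carrier; the buyer bears costs from that point.
Already in the invoice (seller's account under FCA): inland to port, export clearance — exclude.
CIF value = FCA price + origin terminal + freight + insurance = 449989.86 + 213.98 + 4649.10 + 195.29 = 455048.23
Import duty = 455048.23 × 6.6% = 30033.18
Buyer bears: origin terminal 213.98 + freight 4649.10 + insurance 195.29 + destination terminal 834.00 + duty 30033.18 = 35925.55
Landed cost = invoice 449989.86 + 35925.55 = 485915.41

Total landed cost: GBP 485915.41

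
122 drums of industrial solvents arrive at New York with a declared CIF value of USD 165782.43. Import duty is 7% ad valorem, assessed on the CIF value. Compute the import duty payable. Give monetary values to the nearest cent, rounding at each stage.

Import duty = 165782.43 × 7% = 11604.77

Import duty: USD 11604.77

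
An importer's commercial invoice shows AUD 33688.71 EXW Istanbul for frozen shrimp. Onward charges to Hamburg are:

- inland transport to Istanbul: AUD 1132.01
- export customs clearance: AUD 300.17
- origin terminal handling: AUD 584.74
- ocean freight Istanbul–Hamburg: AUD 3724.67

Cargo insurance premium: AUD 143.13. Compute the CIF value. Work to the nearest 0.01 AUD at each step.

CIF = EXW price + pre-shipment costs + freight + insurance
CIF = 33688.71 + 1132.01 + 300.17 + 584.74 + 3724.67 + 143.13 = 39573.43

CIF value: AUD 39573.43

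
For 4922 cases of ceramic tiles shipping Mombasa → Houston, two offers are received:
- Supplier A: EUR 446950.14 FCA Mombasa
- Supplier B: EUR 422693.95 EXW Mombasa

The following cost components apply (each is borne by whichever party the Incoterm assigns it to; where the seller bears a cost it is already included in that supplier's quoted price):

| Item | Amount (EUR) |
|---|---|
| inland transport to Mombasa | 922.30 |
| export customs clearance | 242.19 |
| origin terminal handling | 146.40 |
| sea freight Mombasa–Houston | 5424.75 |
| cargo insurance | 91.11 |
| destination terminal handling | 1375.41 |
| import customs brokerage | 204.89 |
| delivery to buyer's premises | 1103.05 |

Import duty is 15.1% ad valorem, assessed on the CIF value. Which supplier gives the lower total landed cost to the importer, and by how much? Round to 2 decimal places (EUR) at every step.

Supplier A (FCA):
CIF value = FCA price + origin terminal + freight + insurance = 446950.14 + 146.40 + 5424.75 + 91.11 = 452612.40
Import duty = 452612.40 × 15.1% = 68344.47
Buyer bears (A): 146.40 + 5424.75 + 91.11 + 1375.41 + 204.89 + 1103.05 = 8345.61
Landed cost (A) = invoice 446950.14 + 8345.61 + duty 68344.47 = 523640.22
Supplier B (EXW):
CIF value = EXW price + inland to port + export clearance + origin terminal + freight + insurance = 422693.95 + 922.30 + 242.19 + 146.40 + 5424.75 + 91.11 = 429520.70
Import duty = 429520.70 × 15.1% = 64857.63
Buyer bears (B): 922.30 + 242.19 + 146.40 + 5424.75 + 91.11 + 1375.41 + 204.89 + 1103.05 = 9510.10
Landed cost (B) = invoice 422693.95 + 9510.10 + duty 64857.63 = 497061.68
Difference = |523640.22 − 497061.68| = 26578.54

Supplier B is cheaper by EUR 26578.54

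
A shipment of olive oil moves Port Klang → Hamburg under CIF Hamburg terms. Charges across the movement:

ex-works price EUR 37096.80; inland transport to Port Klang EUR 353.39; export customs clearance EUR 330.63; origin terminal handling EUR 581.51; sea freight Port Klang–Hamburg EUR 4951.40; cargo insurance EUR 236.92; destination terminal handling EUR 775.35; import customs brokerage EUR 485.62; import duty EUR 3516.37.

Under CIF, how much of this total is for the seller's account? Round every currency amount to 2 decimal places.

CIF: the seller pays costs through ocean freight and marine insurance to the destination port.
Seller's account: goods 37096.80 + inland to port 353.39 + export clearance 330.63 + origin terminal 581.51 + freight 4951.40 + insurance 236.92 = 43550.65
Buyer's account: destination terminal 775.35 + brokerage 485.62 + duty 3516.37 = 4777.34

Seller's account: EUR 43550.65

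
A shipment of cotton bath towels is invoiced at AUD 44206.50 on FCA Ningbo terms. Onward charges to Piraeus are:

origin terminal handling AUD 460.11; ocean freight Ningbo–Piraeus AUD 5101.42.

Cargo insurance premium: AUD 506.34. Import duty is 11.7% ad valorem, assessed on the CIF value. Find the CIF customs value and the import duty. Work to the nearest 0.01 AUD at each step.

CIF = FCA price + pre-shipment costs + freight + insurance
CIF = 44206.50 + 460.11 + 5101.42 + 506.34 = 50274.37
Import duty = 50274.37 × 11.7% = 5882.10

CIF value: AUD 50274.37; import duty: AUD 5882.10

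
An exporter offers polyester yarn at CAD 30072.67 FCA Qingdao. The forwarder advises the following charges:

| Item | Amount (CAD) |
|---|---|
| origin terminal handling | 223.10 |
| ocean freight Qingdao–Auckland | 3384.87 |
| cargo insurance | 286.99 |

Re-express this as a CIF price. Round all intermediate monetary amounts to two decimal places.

CIF price: CAD 33967.63

From FCA to CIF, the seller additionally bears: origin terminal, freight, insurance.
CIF price = 30072.67 + 223.10 + 3384.87 + 286.99 = 33967.63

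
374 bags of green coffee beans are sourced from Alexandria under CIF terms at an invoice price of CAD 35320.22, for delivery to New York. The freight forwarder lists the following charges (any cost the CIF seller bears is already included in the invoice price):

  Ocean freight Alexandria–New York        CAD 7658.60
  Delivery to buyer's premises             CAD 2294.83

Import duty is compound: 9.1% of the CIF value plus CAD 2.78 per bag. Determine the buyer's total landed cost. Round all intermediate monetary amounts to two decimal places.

Total landed cost: CAD 41868.91

CIF: the seller pays costs through ocean freight and marine insurance to the destination port.
Already in the invoice (seller's account under CIF): freight — exclude.
The CIF price already equals the CIF value: 35320.22
Ad valorem component: 35320.22 × 9.1% = 3214.14
Specific component: 374 × 2.78 = 1039.72
Import duty = 3214.14 + 1039.72 = 4253.86
Buyer bears: delivery 2294.83 + duty 4253.86 = 6548.69
Landed cost = invoice 35320.22 + 6548.69 = 41868.91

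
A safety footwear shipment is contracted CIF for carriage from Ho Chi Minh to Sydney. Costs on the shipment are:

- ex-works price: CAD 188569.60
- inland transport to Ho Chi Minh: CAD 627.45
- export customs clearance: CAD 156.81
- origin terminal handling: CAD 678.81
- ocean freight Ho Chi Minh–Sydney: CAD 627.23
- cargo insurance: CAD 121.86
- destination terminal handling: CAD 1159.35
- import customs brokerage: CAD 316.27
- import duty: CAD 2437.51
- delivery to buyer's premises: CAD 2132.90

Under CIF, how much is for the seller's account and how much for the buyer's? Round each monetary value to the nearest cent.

Seller: CAD 190781.76; buyer: CAD 6046.03

CIF: the seller pays costs through ocean freight and marine insurance to the destination port.
Seller's account: goods 188569.60 + inland to port 627.45 + export clearance 156.81 + origin terminal 678.81 + freight 627.23 + insurance 121.86 = 190781.76
Buyer's account: destination terminal 1159.35 + brokerage 316.27 + duty 2437.51 + delivery 2132.90 = 6046.03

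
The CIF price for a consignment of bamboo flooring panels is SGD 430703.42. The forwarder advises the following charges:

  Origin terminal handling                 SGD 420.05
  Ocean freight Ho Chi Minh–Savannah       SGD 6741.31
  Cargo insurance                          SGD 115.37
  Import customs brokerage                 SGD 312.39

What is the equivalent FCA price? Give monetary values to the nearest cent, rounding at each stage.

Not relevant to the conversion: brokerage — on the buyer under both terms; not part of either seller's price.
From CIF to FCA, the seller no longer bears: origin terminal, freight, insurance.
FCA price = 430703.42 − 420.05 − 6741.31 − 115.37 = 423426.69

FCA price: SGD 423426.69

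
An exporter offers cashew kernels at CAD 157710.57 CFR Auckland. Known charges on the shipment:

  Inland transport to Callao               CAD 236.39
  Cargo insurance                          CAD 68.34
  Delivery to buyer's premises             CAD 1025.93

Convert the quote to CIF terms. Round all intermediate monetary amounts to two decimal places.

CIF price: CAD 157778.91

Not relevant to the conversion: inland to port — on the seller under both CFR and CIF; already in the CFR price and stays in the CIF price. delivery — on the buyer under both terms; not part of either seller's price.
From CFR to CIF, the seller additionally bears: insurance.
CIF price = 157710.57 + 68.34 = 157778.91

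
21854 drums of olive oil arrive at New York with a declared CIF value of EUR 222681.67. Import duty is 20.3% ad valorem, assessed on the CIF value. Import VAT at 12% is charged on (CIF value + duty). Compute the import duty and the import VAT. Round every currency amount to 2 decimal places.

Import duty: EUR 45204.38; import VAT: EUR 32146.33

Import duty = 222681.67 × 20.3% = 45204.38
VAT base = CIF + duty = 222681.67 + 45204.38 = 267886.05
Import VAT = 267886.05 × 12% = 32146.33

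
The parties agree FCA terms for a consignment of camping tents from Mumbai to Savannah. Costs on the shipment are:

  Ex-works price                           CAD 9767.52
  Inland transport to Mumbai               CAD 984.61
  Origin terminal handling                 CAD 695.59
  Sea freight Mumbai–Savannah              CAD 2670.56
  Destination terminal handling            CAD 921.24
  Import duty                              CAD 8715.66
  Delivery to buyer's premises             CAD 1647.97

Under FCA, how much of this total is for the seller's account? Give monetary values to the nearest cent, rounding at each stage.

FCA: the seller delivers export-cleared goods to the carrier; the buyer bears costs from that point.
Seller's account: goods 9767.52 + inland to port 984.61 = 10752.13
Buyer's account: origin terminal 695.59 + freight 2670.56 + destination terminal 921.24 + duty 8715.66 + delivery 1647.97 = 14651.02

Seller's account: CAD 10752.13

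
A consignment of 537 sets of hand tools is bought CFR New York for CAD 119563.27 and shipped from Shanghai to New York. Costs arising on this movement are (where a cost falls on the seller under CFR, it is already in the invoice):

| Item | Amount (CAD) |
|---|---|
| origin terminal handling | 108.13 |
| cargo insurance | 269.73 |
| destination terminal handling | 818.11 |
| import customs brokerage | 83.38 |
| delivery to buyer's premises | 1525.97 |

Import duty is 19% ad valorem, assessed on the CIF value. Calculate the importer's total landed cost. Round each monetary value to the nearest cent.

Total landed cost: CAD 145028.73

CFR: the seller pays costs through ocean freight to the destination port, but not insurance.
Already in the invoice (seller's account under CFR): origin terminal — exclude.
CIF value = CFR price + insurance = 119563.27 + 269.73 = 119833.00
Import duty = 119833.00 × 19% = 22768.27
Buyer bears: insurance 269.73 + destination terminal 818.11 + brokerage 83.38 + delivery 1525.97 + duty 22768.27 = 25465.46
Landed cost = invoice 119563.27 + 25465.46 = 145028.73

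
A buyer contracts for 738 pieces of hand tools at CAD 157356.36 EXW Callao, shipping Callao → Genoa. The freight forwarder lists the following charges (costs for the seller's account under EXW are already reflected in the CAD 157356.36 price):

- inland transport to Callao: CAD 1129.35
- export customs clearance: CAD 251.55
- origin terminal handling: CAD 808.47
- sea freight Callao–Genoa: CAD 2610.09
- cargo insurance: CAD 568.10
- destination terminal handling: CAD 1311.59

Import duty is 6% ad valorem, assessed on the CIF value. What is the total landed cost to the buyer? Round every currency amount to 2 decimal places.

Total landed cost: CAD 173798.95

EXW: the seller makes goods available at their premises; the buyer bears all onward costs.
CIF value = EXW price + inland to port + export clearance + origin terminal + freight + insurance = 157356.36 + 1129.35 + 251.55 + 808.47 + 2610.09 + 568.10 = 162723.92
Import duty = 162723.92 × 6% = 9763.44
Buyer bears: inland to port 1129.35 + export clearance 251.55 + origin terminal 808.47 + freight 2610.09 + insurance 568.10 + destination terminal 1311.59 + duty 9763.44 = 16442.59
Landed cost = invoice 157356.36 + 16442.59 = 173798.95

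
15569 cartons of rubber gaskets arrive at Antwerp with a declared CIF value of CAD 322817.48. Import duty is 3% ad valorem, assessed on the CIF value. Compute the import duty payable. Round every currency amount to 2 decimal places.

Import duty: CAD 9684.52

Import duty = 322817.48 × 3% = 9684.52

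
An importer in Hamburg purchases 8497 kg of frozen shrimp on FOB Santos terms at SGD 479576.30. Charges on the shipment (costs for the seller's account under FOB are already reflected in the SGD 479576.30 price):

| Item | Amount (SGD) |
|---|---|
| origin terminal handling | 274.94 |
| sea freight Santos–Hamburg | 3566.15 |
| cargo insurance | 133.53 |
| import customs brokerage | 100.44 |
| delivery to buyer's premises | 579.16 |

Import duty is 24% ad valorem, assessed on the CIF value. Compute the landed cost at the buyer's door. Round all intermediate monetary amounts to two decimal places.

Total landed cost: SGD 599941.82

FOB: the seller bears costs until goods are on board at the origin port; the buyer bears freight, insurance and all costs thereafter.
Already in the invoice (seller's account under FOB): origin terminal — exclude.
CIF value = FOB price + freight + insurance = 479576.30 + 3566.15 + 133.53 = 483275.98
Import duty = 483275.98 × 24% = 115986.24
Buyer bears: freight 3566.15 + insurance 133.53 + brokerage 100.44 + delivery 579.16 + duty 115986.24 = 120365.52
Landed cost = invoice 479576.30 + 120365.52 = 599941.82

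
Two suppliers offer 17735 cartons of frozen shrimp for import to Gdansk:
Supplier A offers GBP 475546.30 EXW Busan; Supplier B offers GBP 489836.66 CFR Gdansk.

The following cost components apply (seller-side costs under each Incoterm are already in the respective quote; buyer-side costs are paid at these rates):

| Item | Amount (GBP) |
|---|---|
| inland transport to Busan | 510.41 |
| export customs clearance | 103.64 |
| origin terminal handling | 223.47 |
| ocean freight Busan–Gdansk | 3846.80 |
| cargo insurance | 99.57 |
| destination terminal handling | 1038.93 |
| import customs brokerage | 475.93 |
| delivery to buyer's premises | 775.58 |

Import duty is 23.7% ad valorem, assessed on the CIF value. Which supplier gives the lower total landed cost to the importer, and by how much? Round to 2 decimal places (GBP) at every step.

Supplier A (EXW):
CIF value = EXW price + inland to port + export clearance + origin terminal + freight + insurance = 475546.30 + 510.41 + 103.64 + 223.47 + 3846.80 + 99.57 = 480330.19
Import duty = 480330.19 × 23.7% = 113838.26
Buyer bears (A): 510.41 + 103.64 + 223.47 + 3846.80 + 99.57 + 1038.93 + 475.93 + 775.58 = 7074.33
Landed cost (A) = invoice 475546.30 + 7074.33 + duty 113838.26 = 596458.89
Supplier B (CFR):
CIF value = CFR price + insurance = 489836.66 + 99.57 = 489936.23
Import duty = 489936.23 × 23.7% = 116114.89
Buyer bears (B): 99.57 + 1038.93 + 475.93 + 775.58 = 2390.01
Landed cost (B) = invoice 489836.66 + 2390.01 + duty 116114.89 = 608341.56
Difference = |596458.89 − 608341.56| = 11882.67

Supplier A is cheaper by GBP 11882.67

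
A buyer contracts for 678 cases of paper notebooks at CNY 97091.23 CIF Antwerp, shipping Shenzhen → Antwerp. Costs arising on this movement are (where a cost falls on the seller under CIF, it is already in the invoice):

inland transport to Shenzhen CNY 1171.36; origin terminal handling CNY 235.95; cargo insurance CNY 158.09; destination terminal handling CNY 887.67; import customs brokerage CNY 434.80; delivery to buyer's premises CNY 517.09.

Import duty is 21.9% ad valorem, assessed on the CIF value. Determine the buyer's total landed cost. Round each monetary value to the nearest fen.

Total landed cost: CNY 120193.77

CIF: the seller pays costs through ocean freight and marine insurance to the destination port.
Already in the invoice (seller's account under CIF): inland to port, origin terminal, insurance — exclude.
The CIF price already equals the CIF value: 97091.23
Import duty = 97091.23 × 21.9% = 21262.98
Buyer bears: destination terminal 887.67 + brokerage 434.80 + delivery 517.09 + duty 21262.98 = 23102.54
Landed cost = invoice 97091.23 + 23102.54 = 120193.77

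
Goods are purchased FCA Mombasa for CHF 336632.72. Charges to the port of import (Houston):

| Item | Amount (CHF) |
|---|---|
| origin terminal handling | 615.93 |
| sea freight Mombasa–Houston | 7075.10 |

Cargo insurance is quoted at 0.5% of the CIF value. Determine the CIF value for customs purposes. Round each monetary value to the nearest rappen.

CIF value: CHF 346054.02

Let C be the CIF value. C = FCA price + pre-shipment costs + freight + 0.5% × C
C − 0.5% × C = 336632.72 + 615.93 + 7075.10
0.995 × C = 344323.75
C = 344323.75 / 0.995 = 346054.02
Insurance premium = 0.5% × 346054.02 = 1730.27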